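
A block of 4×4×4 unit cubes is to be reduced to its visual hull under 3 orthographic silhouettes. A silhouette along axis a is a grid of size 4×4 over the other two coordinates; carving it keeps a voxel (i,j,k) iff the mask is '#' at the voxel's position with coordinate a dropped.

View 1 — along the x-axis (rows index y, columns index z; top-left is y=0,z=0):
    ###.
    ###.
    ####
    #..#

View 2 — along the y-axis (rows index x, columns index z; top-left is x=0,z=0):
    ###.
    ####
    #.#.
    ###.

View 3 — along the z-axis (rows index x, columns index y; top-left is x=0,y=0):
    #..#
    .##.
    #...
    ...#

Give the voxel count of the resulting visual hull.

14 voxels

initial block: 4^3 = 64
  1. axis=0 (YZ plane), |mask|=12  ⇒  voxels=48
  2. axis=1 (XZ plane), |mask|=12  ⇒  voxels=39
  3. axis=2 (XY plane), |mask|=6  ⇒  voxels=14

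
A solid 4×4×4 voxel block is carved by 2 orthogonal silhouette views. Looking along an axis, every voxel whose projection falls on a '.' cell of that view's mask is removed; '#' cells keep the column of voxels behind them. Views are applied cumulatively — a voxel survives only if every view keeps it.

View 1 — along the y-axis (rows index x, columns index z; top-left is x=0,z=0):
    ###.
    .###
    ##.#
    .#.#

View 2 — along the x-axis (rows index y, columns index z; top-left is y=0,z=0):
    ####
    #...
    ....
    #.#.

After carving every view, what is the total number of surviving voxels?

start: 4×4×4 = 64 voxels
  1. axis=1 (XZ plane), |mask|=11  ⇒  voxels=44
  2. axis=0 (YZ plane), |mask|=7  ⇒  voxels=17

17 voxels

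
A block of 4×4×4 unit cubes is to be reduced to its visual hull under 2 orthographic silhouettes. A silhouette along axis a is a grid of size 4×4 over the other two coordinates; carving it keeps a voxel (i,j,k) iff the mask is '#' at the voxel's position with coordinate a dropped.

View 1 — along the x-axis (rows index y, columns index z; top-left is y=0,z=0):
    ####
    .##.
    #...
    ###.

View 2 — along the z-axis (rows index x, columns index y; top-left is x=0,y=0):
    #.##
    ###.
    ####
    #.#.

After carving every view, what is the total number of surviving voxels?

remaining voxels: 30

before carving: 64 voxels (4×4×4)
after view 1 [x-axis, 10 of 16 cells solid] → remaining = 40
after view 2 [z-axis, 12 of 16 cells solid] → remaining = 30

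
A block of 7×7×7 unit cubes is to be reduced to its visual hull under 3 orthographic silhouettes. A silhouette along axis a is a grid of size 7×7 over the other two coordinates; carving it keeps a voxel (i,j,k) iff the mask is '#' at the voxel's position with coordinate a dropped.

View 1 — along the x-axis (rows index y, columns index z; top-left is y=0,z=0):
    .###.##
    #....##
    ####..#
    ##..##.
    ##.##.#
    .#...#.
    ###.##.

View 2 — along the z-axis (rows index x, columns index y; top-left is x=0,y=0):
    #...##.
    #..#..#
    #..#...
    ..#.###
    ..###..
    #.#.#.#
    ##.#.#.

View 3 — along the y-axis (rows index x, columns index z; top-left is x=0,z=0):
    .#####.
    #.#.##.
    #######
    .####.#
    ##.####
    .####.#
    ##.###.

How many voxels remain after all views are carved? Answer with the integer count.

start: 7×7×7 = 343 voxels
after view 1 [x-axis, 29 of 49 cells solid] → remaining = 203
after view 2 [z-axis, 23 of 49 cells solid] → remaining = 100
after view 3 [y-axis, 37 of 49 cells solid] → remaining = 78

voxel count = 78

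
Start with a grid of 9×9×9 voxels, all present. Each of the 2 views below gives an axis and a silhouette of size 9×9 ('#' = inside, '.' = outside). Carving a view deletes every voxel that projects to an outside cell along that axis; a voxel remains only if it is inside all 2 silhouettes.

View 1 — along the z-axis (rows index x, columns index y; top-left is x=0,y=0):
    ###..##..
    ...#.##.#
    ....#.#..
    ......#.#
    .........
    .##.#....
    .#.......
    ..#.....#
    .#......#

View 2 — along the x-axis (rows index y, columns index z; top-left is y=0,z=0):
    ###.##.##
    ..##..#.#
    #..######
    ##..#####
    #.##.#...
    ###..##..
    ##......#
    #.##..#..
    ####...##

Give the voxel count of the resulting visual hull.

remaining voxels: 105

before carving: 729 voxels (9×9×9)
V1 z: intersect with XY mask (21 set) -- 189 left
V2 x: intersect with YZ mask (47 set) -- 105 left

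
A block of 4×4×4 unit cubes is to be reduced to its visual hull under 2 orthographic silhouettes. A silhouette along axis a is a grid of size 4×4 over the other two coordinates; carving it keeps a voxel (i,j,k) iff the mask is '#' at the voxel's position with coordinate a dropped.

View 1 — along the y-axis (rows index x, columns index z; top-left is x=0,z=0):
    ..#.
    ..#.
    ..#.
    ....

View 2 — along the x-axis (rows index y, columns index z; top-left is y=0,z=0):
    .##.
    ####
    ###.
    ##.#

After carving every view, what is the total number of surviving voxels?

|visual hull| = 9

start: 4×4×4 = 64 voxels
step 1: project along y, AND mask (3/16) → |grid| = 12
step 2: project along x, AND mask (12/16) → |grid| = 9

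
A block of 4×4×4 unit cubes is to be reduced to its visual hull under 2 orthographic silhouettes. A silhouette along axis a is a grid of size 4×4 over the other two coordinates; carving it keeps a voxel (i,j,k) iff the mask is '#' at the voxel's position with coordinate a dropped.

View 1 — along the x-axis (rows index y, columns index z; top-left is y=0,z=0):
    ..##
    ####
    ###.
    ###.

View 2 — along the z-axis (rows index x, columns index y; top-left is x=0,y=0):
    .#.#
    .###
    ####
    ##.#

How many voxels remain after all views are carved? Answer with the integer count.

38 voxels

initial block: 4^3 = 64
carve view 1 (along x, YZ-mask fill 12/16): 48 voxels remain
carve view 2 (along z, XY-mask fill 12/16): 38 voxels remain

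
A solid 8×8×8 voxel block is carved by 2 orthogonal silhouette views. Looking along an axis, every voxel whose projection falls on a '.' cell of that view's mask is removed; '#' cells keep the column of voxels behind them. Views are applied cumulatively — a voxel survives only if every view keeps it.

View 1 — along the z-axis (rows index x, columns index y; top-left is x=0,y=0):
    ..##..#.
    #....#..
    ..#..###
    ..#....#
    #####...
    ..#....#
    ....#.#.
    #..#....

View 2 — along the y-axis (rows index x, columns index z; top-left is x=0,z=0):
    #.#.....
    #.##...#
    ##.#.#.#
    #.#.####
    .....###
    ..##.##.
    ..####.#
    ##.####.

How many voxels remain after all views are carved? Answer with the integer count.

voxel count = 91

start: 8×8×8 = 512 voxels
[1] z-view keeps 22 columns → grid now 176
[2] y-view keeps 35 columns → grid now 91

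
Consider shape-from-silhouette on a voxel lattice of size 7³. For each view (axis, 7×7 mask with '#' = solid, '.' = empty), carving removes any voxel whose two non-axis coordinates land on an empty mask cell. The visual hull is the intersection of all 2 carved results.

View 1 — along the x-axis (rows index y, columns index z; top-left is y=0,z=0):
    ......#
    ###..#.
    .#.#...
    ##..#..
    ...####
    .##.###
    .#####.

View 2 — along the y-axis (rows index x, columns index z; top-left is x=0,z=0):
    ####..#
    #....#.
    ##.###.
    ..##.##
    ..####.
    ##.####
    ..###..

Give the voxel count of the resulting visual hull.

initial block: 7^3 = 343
step 1: project along x, AND mask (24/49) → |grid| = 168
step 2: project along y, AND mask (29/49) → |grid| = 98

|visual hull| = 98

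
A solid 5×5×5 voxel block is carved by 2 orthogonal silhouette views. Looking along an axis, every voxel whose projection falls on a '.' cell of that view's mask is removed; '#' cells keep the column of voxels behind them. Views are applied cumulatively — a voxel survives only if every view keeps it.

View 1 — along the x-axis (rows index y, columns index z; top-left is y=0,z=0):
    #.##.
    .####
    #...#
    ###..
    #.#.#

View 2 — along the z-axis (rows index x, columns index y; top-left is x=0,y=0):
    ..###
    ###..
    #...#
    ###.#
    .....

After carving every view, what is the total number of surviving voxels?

voxel count = 35

start: 5×5×5 = 125 voxels
carve view 1 (along x, YZ-mask fill 15/25): 75 voxels remain
carve view 2 (along z, XY-mask fill 12/25): 35 voxels remain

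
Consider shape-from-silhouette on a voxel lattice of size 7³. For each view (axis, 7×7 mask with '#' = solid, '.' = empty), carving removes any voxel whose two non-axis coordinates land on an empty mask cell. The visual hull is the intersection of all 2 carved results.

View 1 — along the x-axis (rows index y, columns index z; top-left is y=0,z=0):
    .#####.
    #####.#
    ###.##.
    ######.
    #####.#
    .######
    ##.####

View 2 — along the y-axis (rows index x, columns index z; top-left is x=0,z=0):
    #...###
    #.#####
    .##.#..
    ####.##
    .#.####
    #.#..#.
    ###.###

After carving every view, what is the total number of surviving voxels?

remaining voxels: 186

start: 7×7×7 = 343 voxels
step 1: project along x, AND mask (40/49) → |grid| = 280
step 2: project along y, AND mask (33/49) → |grid| = 186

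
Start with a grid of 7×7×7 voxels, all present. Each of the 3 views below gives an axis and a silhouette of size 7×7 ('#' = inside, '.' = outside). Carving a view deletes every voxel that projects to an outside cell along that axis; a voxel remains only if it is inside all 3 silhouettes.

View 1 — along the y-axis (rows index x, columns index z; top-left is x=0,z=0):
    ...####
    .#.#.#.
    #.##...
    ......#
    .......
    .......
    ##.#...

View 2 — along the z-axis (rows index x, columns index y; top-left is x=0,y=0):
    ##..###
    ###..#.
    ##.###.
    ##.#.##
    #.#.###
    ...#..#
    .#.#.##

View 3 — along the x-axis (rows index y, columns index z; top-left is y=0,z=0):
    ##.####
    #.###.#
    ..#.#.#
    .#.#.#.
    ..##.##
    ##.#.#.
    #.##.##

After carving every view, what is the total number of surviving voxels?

before carving: 343 voxels (7×7×7)
[1] y-view keeps 14 columns → grid now 98
[2] z-view keeps 30 columns → grid now 64
[3] x-view keeps 30 columns → grid now 44

voxel count = 44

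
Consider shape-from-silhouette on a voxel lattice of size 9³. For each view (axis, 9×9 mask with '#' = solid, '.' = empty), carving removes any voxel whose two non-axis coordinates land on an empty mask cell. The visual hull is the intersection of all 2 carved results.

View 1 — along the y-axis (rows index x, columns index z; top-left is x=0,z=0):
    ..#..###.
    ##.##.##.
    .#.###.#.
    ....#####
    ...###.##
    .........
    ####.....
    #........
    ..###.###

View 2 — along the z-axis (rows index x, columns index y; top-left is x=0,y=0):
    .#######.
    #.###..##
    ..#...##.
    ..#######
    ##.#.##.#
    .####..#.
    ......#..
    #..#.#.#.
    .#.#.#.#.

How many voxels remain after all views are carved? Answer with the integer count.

|visual hull| = 176

start: 9×9×9 = 729 voxels
V1 y: intersect with XZ mask (36 set) -- 324 left
V2 z: intersect with XY mask (43 set) -- 176 left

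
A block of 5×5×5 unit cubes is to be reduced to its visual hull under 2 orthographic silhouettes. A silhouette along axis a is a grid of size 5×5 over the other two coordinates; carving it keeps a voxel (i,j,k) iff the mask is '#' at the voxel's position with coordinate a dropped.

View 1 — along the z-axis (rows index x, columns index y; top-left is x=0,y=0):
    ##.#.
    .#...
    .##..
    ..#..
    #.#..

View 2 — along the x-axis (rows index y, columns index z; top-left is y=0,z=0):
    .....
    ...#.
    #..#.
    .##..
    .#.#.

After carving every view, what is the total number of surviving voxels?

initial block: 5^3 = 125
[1] z-view keeps 9 columns → grid now 45
[2] x-view keeps 7 columns → grid now 11

remaining voxels: 11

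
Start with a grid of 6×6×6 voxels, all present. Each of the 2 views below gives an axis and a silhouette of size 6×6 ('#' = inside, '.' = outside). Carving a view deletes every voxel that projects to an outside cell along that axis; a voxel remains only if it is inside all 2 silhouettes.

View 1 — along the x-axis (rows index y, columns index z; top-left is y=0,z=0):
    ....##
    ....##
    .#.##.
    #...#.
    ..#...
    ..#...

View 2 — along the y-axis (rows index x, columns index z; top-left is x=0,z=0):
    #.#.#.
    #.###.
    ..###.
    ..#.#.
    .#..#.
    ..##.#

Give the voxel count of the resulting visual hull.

full grid |V| = 216
V1 x: intersect with YZ mask (11 set) -- 66 left
V2 y: intersect with XZ mask (17 set) -- 38 left

voxel count = 38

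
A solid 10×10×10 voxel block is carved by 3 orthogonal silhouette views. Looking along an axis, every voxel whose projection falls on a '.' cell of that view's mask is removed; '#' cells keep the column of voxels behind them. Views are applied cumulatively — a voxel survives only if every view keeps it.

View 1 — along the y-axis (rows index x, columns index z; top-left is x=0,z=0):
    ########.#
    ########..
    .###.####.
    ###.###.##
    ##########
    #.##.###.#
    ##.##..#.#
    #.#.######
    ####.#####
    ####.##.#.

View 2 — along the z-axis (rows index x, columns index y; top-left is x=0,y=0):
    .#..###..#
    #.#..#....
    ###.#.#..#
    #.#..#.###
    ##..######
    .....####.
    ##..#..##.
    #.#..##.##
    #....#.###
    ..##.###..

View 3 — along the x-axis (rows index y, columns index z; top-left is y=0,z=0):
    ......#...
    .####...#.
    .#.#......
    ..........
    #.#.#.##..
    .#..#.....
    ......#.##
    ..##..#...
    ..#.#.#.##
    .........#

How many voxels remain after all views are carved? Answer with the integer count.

full grid |V| = 1000
step 1: project along y, AND mask (79/100) → |grid| = 790
step 2: project along z, AND mask (53/100) → |grid| = 425
step 3: project along x, AND mask (27/100) → |grid| = 114

voxel count = 114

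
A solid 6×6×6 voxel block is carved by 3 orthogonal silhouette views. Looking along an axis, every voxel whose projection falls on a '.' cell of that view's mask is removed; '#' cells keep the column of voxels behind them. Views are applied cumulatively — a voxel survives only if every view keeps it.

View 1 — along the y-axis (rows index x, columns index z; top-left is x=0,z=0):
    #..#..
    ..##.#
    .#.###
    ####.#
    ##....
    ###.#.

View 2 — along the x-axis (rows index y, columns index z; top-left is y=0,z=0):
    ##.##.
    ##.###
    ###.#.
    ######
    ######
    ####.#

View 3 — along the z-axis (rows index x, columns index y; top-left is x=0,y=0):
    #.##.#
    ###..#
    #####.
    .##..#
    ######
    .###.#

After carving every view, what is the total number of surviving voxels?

initial block: 6^3 = 216
after view 1 [y-axis, 20 of 36 cells solid] → remaining = 120
after view 2 [x-axis, 30 of 36 cells solid] → remaining = 102
after view 3 [z-axis, 26 of 36 cells solid] → remaining = 69

voxel count = 69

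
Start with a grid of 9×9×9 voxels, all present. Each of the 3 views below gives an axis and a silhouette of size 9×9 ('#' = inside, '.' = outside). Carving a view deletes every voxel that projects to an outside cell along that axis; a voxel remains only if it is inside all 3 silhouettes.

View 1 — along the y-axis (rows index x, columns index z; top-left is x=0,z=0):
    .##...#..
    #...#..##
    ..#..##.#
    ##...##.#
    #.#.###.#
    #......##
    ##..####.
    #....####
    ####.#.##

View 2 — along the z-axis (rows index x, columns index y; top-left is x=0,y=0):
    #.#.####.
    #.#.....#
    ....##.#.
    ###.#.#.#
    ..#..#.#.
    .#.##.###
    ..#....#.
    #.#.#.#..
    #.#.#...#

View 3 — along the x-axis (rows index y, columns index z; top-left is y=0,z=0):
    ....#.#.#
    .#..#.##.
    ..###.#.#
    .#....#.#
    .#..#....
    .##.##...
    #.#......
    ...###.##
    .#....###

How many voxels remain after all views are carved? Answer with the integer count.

voxel count = 63

full grid |V| = 729
V1 y: intersect with XZ mask (43 set) -- 387 left
V2 z: intersect with XY mask (37 set) -- 168 left
V3 x: intersect with YZ mask (32 set) -- 63 left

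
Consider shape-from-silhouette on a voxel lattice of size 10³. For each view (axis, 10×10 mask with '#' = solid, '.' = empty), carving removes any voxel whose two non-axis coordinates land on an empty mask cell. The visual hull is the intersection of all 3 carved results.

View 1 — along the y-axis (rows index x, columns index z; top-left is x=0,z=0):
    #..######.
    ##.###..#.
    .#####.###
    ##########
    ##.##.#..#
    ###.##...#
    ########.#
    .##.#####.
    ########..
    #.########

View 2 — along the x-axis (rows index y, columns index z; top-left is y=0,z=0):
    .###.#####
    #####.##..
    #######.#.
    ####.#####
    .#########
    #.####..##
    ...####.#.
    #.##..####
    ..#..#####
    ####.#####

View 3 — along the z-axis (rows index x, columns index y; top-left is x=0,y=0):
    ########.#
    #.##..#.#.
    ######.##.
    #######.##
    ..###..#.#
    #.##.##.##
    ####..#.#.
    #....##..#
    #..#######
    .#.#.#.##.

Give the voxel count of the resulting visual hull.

start: 10×10×10 = 1000 voxels
  1. axis=1 (XZ plane), |mask|=76  ⇒  voxels=760
  2. axis=0 (YZ plane), |mask|=75  ⇒  voxels=561
  3. axis=2 (XY plane), |mask|=66  ⇒  voxels=377

remaining voxels: 377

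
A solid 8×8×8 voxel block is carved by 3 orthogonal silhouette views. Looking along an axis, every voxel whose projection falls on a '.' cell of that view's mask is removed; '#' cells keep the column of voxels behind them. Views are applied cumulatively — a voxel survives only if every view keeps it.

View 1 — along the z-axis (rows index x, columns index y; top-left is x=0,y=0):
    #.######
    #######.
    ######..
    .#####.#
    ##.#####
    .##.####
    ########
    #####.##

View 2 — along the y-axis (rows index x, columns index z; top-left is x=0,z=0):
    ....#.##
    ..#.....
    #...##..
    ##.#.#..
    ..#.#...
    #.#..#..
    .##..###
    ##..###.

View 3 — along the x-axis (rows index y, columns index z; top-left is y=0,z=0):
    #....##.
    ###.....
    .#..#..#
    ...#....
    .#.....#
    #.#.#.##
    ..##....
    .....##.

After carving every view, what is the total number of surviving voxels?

remaining voxels: 58

full grid |V| = 512
step 1: project along z, AND mask (54/64) → |grid| = 432
step 2: project along y, AND mask (26/64) → |grid| = 177
step 3: project along x, AND mask (21/64) → |grid| = 58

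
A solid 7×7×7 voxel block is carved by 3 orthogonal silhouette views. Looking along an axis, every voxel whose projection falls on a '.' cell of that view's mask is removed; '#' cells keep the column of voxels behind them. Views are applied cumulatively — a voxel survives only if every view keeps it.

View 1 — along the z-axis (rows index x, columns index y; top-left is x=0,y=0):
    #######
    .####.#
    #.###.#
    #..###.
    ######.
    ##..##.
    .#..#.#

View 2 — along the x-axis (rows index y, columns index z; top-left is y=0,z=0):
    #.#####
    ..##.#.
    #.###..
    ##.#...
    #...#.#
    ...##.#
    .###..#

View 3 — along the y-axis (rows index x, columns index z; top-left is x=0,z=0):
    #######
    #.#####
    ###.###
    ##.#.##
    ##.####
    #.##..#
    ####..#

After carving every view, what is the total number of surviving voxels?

|visual hull| = 105

initial block: 7^3 = 343
after view 1 [z-axis, 34 of 49 cells solid] → remaining = 238
after view 2 [x-axis, 26 of 49 cells solid] → remaining = 125
after view 3 [y-axis, 39 of 49 cells solid] → remaining = 105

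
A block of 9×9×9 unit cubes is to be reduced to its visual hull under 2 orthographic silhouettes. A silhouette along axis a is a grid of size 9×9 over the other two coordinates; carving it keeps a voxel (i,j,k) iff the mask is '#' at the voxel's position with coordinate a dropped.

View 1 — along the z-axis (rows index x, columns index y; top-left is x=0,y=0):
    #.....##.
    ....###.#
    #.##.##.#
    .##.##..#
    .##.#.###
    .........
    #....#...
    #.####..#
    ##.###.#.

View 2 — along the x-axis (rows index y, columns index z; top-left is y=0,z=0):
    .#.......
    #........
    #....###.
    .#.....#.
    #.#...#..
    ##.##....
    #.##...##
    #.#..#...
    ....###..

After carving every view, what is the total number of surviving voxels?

voxel count = 113

before carving: 729 voxels (9×9×9)
step 1: project along z, AND mask (38/81) → |grid| = 342
step 2: project along x, AND mask (26/81) → |grid| = 113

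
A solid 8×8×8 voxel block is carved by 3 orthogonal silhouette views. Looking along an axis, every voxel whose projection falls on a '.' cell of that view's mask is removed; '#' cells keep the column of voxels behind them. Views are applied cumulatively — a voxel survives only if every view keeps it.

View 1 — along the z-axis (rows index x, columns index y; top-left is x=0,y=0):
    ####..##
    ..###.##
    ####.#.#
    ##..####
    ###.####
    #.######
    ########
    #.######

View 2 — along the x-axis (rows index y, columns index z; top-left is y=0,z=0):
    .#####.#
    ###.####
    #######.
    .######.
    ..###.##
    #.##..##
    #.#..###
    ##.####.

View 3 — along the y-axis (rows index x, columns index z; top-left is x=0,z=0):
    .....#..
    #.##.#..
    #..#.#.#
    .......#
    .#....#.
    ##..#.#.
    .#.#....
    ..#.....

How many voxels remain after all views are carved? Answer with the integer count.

full grid |V| = 512
step 1: project along z, AND mask (52/64) → |grid| = 416
step 2: project along x, AND mask (47/64) → |grid| = 305
step 3: project along y, AND mask (19/64) → |grid| = 89

|visual hull| = 89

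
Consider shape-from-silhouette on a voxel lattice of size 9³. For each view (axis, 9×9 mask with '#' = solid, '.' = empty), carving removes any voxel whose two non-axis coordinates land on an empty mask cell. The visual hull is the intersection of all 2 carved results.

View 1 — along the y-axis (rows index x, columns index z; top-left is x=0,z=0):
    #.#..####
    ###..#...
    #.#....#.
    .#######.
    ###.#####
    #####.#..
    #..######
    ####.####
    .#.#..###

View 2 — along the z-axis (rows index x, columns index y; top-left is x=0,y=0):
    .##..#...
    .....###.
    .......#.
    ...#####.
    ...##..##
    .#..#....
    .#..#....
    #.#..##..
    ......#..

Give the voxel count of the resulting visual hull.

full grid |V| = 729
carve view 1 (along y, XZ-mask fill 54/81): 486 voxels remain
carve view 2 (along z, XY-mask fill 25/81): 163 voxels remain

|visual hull| = 163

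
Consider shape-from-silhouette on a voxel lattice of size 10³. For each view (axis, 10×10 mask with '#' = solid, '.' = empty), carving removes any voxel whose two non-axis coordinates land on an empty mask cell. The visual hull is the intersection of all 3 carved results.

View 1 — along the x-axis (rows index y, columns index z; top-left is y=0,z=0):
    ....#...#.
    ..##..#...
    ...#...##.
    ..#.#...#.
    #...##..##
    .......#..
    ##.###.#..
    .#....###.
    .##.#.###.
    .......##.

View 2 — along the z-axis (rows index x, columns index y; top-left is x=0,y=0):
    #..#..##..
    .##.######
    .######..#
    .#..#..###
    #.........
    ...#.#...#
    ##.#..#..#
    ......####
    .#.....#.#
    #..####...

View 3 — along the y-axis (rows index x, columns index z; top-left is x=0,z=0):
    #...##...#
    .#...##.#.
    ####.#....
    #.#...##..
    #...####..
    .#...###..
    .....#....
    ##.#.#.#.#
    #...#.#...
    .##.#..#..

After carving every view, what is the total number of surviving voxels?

before carving: 1000 voxels (10×10×10)
  1. axis=0 (YZ plane), |mask|=35  ⇒  voxels=350
  2. axis=2 (XY plane), |mask|=45  ⇒  voxels=156
  3. axis=1 (XZ plane), |mask|=40  ⇒  voxels=61

61 voxels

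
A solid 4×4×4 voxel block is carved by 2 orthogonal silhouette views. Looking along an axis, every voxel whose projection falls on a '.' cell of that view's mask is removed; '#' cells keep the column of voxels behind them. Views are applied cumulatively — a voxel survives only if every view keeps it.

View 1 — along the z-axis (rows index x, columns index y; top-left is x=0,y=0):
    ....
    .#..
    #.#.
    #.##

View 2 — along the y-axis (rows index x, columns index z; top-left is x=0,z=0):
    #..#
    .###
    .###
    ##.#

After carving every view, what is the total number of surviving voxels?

full grid |V| = 64
after view 1 [z-axis, 6 of 16 cells solid] → remaining = 24
after view 2 [y-axis, 11 of 16 cells solid] → remaining = 18

|visual hull| = 18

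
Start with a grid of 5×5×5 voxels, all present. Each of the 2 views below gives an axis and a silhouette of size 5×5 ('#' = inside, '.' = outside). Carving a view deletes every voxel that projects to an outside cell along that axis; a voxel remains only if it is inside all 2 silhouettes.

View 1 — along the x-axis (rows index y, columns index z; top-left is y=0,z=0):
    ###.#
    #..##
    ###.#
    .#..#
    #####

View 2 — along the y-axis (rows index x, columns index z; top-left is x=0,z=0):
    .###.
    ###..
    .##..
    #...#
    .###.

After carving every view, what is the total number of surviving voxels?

start: 5×5×5 = 125 voxels
V1 x: intersect with YZ mask (18 set) -- 90 left
V2 y: intersect with XZ mask (13 set) -- 45 left

voxel count = 45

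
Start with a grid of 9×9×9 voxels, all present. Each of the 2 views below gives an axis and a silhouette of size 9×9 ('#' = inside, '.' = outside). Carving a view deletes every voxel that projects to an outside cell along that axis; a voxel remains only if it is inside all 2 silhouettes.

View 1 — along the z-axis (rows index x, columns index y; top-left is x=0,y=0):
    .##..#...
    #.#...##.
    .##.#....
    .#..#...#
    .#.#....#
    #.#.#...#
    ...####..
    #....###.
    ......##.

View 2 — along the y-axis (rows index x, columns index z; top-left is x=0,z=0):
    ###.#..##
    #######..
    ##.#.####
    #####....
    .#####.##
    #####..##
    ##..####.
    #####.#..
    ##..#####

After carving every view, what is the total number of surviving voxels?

initial block: 9^3 = 729
  1. axis=2 (XY plane), |mask|=30  ⇒  voxels=270
  2. axis=1 (XZ plane), |mask|=58  ⇒  voxels=193

voxel count = 193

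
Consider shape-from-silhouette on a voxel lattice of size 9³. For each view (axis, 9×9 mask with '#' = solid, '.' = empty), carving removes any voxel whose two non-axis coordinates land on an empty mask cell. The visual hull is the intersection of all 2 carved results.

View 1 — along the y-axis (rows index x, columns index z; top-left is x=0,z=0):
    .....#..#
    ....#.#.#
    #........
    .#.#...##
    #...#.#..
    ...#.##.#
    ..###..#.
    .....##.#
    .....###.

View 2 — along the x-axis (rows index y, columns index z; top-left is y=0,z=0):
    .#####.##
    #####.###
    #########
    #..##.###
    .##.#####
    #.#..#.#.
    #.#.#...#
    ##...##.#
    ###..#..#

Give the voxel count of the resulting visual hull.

before carving: 729 voxels (9×9×9)
  1. axis=1 (XZ plane), |mask|=27  ⇒  voxels=243
  2. axis=0 (YZ plane), |mask|=55  ⇒  voxels=164

|visual hull| = 164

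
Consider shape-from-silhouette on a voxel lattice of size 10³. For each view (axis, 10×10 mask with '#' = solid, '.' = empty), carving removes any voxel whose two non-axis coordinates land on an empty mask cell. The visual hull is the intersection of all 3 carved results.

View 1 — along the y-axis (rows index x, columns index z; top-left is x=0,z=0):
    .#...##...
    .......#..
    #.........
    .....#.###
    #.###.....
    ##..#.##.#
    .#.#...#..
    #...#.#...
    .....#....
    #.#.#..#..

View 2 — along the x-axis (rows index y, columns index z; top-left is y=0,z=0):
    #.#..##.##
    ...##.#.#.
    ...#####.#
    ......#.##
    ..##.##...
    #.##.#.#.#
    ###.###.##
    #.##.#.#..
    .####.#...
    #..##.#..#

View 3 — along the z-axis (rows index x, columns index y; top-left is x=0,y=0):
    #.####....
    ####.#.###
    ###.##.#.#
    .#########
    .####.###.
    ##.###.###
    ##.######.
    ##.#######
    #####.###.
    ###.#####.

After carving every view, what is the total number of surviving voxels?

113 voxels

before carving: 1000 voxels (10×10×10)
V1 y: intersect with XZ mask (30 set) -- 300 left
V2 x: intersect with YZ mask (52 set) -- 150 left
V3 z: intersect with XY mask (77 set) -- 113 left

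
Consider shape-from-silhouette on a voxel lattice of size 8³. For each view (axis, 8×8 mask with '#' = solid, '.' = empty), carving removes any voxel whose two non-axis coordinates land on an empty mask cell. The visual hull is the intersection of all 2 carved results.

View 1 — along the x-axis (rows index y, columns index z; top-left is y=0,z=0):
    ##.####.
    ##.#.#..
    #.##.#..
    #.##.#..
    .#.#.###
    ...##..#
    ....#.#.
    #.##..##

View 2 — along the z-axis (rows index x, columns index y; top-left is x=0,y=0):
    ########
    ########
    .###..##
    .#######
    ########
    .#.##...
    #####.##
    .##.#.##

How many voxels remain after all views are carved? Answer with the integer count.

before carving: 512 voxels (8×8×8)
step 1: project along x, AND mask (33/64) → |grid| = 264
step 2: project along z, AND mask (51/64) → |grid| = 208

208 voxels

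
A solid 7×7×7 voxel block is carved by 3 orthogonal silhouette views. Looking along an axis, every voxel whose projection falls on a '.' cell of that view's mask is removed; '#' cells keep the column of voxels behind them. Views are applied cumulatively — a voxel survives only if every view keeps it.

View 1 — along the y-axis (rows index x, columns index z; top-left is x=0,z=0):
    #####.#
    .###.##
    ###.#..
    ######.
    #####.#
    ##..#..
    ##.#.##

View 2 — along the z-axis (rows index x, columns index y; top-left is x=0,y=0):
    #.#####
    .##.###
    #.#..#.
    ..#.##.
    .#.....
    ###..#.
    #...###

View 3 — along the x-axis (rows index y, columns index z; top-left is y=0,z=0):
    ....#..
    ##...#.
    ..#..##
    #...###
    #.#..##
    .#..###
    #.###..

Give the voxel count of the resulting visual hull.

voxel count = 56

initial block: 7^3 = 343
step 1: project along y, AND mask (35/49) → |grid| = 245
step 2: project along z, AND mask (26/49) → |grid| = 129
step 3: project along x, AND mask (23/49) → |grid| = 56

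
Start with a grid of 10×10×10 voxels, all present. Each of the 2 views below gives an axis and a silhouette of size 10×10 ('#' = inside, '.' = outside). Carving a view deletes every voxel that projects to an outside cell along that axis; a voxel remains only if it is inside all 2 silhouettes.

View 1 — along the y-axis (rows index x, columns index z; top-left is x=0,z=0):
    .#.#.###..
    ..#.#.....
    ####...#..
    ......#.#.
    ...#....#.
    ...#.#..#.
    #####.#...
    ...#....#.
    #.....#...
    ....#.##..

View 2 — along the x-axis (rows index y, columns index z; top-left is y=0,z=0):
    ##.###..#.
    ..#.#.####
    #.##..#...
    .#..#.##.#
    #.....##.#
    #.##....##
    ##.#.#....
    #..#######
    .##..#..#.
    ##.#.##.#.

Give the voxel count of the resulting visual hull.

initial block: 10^3 = 1000
  1. axis=1 (XZ plane), |mask|=32  ⇒  voxels=320
  2. axis=0 (YZ plane), |mask|=52  ⇒  voxels=172

voxel count = 172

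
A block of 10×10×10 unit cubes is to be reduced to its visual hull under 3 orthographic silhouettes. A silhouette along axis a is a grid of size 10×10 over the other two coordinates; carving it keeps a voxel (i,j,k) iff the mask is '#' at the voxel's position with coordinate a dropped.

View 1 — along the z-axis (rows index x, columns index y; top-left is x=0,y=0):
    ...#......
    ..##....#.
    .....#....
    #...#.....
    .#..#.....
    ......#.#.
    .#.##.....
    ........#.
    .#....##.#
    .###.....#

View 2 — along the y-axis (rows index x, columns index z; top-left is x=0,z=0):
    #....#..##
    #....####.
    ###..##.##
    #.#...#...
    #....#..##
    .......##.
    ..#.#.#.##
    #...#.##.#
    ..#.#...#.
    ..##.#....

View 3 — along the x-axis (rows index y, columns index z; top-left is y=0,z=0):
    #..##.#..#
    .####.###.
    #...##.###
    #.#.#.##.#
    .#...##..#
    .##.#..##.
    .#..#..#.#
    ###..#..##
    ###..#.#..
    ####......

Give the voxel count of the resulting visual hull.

initial block: 10^3 = 1000
after view 1 [z-axis, 23 of 100 cells solid] → remaining = 230
after view 2 [y-axis, 41 of 100 cells solid] → remaining = 88
after view 3 [x-axis, 52 of 100 cells solid] → remaining = 48

remaining voxels: 48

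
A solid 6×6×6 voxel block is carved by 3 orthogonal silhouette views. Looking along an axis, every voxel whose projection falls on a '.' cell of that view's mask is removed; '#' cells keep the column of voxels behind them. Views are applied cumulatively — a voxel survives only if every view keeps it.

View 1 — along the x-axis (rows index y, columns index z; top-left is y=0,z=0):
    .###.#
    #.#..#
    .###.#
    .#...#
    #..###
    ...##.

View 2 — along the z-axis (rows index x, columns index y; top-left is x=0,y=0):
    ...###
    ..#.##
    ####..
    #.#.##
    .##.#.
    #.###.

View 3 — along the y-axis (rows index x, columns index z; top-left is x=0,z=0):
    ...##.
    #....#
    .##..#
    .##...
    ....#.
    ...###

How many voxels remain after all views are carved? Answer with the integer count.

start: 6×6×6 = 216 voxels
step 1: project along x, AND mask (19/36) → |grid| = 114
step 2: project along z, AND mask (21/36) → |grid| = 70
step 3: project along y, AND mask (13/36) → |grid| = 30

voxel count = 30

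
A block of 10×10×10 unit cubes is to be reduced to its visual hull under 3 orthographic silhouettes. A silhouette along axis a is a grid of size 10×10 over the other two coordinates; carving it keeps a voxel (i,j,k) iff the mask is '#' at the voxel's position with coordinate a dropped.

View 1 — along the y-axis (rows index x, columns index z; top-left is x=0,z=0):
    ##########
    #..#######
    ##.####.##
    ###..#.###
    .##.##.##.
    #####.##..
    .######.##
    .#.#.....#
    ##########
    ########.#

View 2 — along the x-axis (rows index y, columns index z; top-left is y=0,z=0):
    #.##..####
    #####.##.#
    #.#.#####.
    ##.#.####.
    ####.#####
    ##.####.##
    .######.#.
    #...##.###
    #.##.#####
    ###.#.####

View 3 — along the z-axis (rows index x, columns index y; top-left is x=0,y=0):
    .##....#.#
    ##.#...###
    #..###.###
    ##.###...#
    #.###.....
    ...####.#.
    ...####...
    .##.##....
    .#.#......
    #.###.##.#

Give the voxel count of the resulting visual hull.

start: 10×10×10 = 1000 voxels
step 1: project along y, AND mask (76/100) → |grid| = 760
step 2: project along x, AND mask (75/100) → |grid| = 564
step 3: project along z, AND mask (49/100) → |grid| = 279

remaining voxels: 279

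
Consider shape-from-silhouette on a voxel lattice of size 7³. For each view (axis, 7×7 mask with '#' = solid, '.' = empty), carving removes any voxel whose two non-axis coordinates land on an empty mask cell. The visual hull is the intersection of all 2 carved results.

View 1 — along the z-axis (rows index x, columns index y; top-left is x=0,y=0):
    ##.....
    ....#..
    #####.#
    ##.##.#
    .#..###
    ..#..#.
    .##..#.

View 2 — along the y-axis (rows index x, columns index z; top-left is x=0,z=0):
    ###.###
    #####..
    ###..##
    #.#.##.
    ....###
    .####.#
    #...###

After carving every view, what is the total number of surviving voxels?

before carving: 343 voxels (7×7×7)
  1. axis=2 (XY plane), |mask|=23  ⇒  voxels=161
  2. axis=1 (XZ plane), |mask|=32  ⇒  voxels=101

voxel count = 101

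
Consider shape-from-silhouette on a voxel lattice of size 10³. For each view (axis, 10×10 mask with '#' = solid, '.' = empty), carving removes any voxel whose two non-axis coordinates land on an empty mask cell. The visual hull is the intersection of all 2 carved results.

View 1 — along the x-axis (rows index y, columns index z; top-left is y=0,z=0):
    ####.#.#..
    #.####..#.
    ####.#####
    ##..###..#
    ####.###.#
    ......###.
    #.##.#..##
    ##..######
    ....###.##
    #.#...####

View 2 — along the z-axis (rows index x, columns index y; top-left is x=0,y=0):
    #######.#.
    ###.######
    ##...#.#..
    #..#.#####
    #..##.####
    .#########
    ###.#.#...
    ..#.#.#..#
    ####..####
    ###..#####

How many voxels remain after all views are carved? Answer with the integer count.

full grid |V| = 1000
after view 1 [x-axis, 63 of 100 cells solid] → remaining = 630
after view 2 [z-axis, 69 of 100 cells solid] → remaining = 436

voxel count = 436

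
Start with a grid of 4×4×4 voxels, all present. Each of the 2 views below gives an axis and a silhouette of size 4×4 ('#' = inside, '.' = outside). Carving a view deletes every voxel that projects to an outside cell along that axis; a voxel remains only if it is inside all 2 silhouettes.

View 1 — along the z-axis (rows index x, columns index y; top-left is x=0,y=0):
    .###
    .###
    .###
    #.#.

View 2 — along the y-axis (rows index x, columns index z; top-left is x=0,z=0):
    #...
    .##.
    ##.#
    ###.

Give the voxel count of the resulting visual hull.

full grid |V| = 64
carve view 1 (along z, XY-mask fill 11/16): 44 voxels remain
carve view 2 (along y, XZ-mask fill 9/16): 24 voxels remain

remaining voxels: 24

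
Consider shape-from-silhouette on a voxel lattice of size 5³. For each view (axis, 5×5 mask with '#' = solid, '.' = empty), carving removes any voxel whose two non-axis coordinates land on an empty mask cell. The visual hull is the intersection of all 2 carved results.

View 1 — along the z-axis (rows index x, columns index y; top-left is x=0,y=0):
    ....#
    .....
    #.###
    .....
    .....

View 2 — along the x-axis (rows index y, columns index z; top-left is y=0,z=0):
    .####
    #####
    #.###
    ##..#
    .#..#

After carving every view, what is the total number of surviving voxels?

start: 5×5×5 = 125 voxels
  1. axis=2 (XY plane), |mask|=5  ⇒  voxels=25
  2. axis=0 (YZ plane), |mask|=18  ⇒  voxels=15

voxel count = 15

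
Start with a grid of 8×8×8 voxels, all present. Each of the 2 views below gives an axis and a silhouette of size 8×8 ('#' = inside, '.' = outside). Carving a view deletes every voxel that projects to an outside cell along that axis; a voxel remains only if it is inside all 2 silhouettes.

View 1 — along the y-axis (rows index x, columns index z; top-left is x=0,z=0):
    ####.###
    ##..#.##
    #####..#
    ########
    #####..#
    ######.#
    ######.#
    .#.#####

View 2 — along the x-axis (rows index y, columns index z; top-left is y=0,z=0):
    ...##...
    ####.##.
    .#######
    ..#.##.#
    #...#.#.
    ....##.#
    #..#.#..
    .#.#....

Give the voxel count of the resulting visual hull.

initial block: 8^3 = 512
[1] y-view keeps 52 columns → grid now 416
[2] x-view keeps 30 columns → grid now 194

voxel count = 194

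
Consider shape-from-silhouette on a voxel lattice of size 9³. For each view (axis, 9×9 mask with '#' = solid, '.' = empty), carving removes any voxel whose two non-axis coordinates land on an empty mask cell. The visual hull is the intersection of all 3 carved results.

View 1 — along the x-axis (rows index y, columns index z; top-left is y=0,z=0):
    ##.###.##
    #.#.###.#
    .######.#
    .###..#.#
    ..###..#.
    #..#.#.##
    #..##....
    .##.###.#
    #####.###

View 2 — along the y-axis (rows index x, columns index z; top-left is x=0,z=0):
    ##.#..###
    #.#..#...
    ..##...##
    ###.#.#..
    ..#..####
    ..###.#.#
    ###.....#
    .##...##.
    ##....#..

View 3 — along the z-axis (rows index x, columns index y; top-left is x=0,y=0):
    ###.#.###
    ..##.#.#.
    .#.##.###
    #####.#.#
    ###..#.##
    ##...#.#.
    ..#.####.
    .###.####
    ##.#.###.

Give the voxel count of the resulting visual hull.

remaining voxels: 141

start: 9×9×9 = 729 voxels
V1 x: intersect with YZ mask (51 set) -- 459 left
V2 y: intersect with XZ mask (39 set) -- 218 left
V3 z: intersect with XY mask (52 set) -- 141 left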